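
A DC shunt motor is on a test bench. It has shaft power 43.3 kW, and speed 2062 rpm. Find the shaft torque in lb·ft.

148 lb·ft

ω = 2π × 2062/60 = 215.9 rad/s
τ = P/ω = 43300/215.9 = 200.6 N·m
In lb·ft: 200.6/1.356 = 148 lb·ft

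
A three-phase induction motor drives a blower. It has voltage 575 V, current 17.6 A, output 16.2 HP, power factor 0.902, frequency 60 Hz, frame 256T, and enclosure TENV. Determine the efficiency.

76.4 %

P_out = 16.2 × 746 = 12085 W
P_in = √3·V_L·I_L·cosφ = 1.732 × 575 × 17.6 × 0.902 = 15810 W
η = P_out / P_in = 12085 / 15810 = 0.764 = 76.4%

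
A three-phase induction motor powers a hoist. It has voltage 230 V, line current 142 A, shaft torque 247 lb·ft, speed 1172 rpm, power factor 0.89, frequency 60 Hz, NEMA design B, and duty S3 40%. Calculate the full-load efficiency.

τ = 247 lb·ft × 1.356 = 334.9 N·m
ω = 2π × 1172/60 = 122.7 rad/s; P_out = τω = 334.9 × 122.7 = 41092 W
P_in = √3·V_L·I_L·cosφ = 1.732 × 230 × 142 × 0.89 = 50345 W
η = P_out / P_in = 41092 / 50345 = 0.816 = 81.6%

81.6 %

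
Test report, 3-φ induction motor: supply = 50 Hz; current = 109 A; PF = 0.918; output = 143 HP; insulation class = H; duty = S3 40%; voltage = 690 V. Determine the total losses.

12.9 kW

P_in = √3·V·I·cosφ = 1.732×690×109×0.918 = 119582 W
P_out = 143×746 = 106678 W
Losses = P_in − P_out = 119582 − 106678 = 12904 W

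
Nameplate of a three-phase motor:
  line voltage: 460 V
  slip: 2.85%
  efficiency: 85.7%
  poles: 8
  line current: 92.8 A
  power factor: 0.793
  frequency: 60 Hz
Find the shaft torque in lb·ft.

P_in = √3·V·I·cosφ = 1.732 × 460 × 92.8 × 0.793 = 58631 W
P_out = η·P_in = 0.857 × 58631 = 50247 W
n_s = 120×60/8 = 900 rpm; n = 900×(1−0.0285) = 874 rpm
ω = 2π×874/60 = 91.53 rad/s
τ = P_out/ω = 50247/91.53 = 549 N·m
In lb·ft: 549/1.356 = 405 lb·ft

405 lb·ft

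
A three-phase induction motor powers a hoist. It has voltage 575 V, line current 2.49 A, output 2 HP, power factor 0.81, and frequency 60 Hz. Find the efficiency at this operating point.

P_out = 2 × 746 = 1492 W
P_in = √3·V_L·I_L·cosφ = 1.732 × 575 × 2.49 × 0.81 = 2009 W
η = P_out / P_in = 1492 / 2009 = 0.743 = 74.3%

74.3 %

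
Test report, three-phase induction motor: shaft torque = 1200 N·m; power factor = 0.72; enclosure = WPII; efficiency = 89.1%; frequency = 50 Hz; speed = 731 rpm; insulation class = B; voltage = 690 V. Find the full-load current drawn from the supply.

120 A

ω = 2π×731/60 = 76.55 rad/s; P_out = τω = 1200 × 76.55 = 91860 W
P_in = P_out / η = 91860 / 0.891 = 103098 W
I_L = P_in / (√3·V_L·cosφ) = 103098 / (1.732 × 690 × 0.72) = 120 A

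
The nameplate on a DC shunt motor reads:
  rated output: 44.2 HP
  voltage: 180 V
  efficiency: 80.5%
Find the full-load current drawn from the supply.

P_out = 44.2 × 746 = 32973 W
P_in = P_out / η = 32973 / 0.805 = 40960 W
I = P_in / V = 40960 / 180 = 228 A

228 A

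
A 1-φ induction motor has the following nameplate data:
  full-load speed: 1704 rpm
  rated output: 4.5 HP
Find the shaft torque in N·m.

18.8 N·m

P_out = 4.5 × 746 = 3357 W
ω = 2π × 1704/60 = 178.4 rad/s
τ = P_out/ω = 3357/178.4 = 18.8 N·m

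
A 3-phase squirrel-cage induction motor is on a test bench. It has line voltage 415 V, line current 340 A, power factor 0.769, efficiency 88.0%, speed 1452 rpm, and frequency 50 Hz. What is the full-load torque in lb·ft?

P_in = √3·V·I·cosφ = 1.732 × 415 × 340 × 0.769 = 187932 W
P_out = η·P_in = 0.88 × 187932 = 165380 W
n = 1452 rpm
ω = 2π×1452/60 = 152.1 rad/s
τ = P_out/ω = 165380/152.1 = 1087 N·m
In lb·ft: 1087/1.356 = 802 lb·ft

802 lb·ft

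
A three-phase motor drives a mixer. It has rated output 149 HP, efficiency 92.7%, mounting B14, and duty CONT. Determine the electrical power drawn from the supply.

P_out = 149 × 746 = 111154 W
P_in = P_out/η = 111154/0.927 = 119907 W = 120 kW

120 kW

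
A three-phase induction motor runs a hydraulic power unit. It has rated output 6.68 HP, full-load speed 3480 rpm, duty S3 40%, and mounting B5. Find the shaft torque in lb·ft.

10.1 lb·ft

P_out = 6.68 × 746 = 4983 W
ω = 2π × 3480/60 = 364.4 rad/s
τ = P_out/ω = 4983/364.4 = 13.67 N·m
In lb·ft: 13.67/1.356 = 10.1 lb·ft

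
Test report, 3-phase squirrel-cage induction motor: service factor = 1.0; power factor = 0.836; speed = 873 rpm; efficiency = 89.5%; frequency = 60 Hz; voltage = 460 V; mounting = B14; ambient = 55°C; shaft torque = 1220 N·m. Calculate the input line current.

187 A

ω = 2π×873/60 = 91.42 rad/s; P_out = τω = 1220 × 91.42 = 111532 W
P_in = P_out / η = 111532 / 0.895 = 124617 W
I_L = P_in / (√3·V_L·cosφ) = 124617 / (1.732 × 460 × 0.836) = 187 A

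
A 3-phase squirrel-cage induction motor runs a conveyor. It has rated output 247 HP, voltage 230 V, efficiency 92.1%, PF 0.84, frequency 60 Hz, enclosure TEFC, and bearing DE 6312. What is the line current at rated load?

P_out = 247 × 746 = 184262 W
P_in = P_out / η = 184262 / 0.921 = 200067 W
I_L = P_in / (√3·V_L·cosφ) = 200067 / (1.732 × 230 × 0.84) = 598 A

598 A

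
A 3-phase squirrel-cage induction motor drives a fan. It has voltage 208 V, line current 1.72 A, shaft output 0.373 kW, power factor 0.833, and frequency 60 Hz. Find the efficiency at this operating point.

P_out = 0.373 kW = 373 W
P_in = √3·V_L·I_L·cosφ = 1.732 × 208 × 1.72 × 0.833 = 516 W
η = P_out / P_in = 373 / 516 = 0.723 = 72.3%

72.3 %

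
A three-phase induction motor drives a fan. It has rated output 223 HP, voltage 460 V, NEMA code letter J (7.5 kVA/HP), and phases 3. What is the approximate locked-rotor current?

S_LR = 7.5 × 223 = 1672.5 kVA
I_LR = S_LR/(√3·V_L) = 1672500/(1.732×460) = 2100 A

2100 A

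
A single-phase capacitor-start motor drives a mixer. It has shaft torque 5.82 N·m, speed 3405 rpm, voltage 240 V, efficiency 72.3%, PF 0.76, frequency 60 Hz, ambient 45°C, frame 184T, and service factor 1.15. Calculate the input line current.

ω = 2π×3405/60 = 356.6 rad/s; P_out = τω = 5.82 × 356.6 = 2075 W
P_in = P_out / η = 2075 / 0.723 = 2870 W
I = P_in / (V·cosφ) = 2870 / (240 × 0.76) = 15.7 A

15.7 A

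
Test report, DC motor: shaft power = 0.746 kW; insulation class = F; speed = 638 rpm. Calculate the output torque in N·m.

ω = 2π × 638/60 = 66.81 rad/s
τ = P/ω = 746/66.81 = 11.2 N·m

11.2 N·m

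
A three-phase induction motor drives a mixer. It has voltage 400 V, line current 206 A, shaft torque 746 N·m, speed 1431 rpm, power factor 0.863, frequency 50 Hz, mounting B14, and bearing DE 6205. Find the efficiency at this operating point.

ω = 2π × 1431/60 = 149.9 rad/s; P_out = τω = 746 × 149.9 = 111825 W
P_in = √3·V_L·I_L·cosφ = 1.732 × 400 × 206 × 0.863 = 123165 W
η = P_out / P_in = 111825 / 123165 = 0.908 = 90.8%

90.8 %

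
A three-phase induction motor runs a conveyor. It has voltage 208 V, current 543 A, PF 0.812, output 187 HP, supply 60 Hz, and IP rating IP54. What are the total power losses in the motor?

P_in = √3·V·I·cosφ = 1.732×208×543×0.812 = 158843 W
P_out = 187×746 = 139502 W
Losses = P_in − P_out = 158843 − 139502 = 19341 W

19300 W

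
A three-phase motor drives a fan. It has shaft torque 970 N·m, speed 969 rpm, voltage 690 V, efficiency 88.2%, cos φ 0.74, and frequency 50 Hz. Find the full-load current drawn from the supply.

126 A

ω = 2π×969/60 = 101.5 rad/s; P_out = τω = 970 × 101.5 = 98455 W
P_in = P_out / η = 98455 / 0.882 = 111627 W
I_L = P_in / (√3·V_L·cosφ) = 111627 / (1.732 × 690 × 0.74) = 126 A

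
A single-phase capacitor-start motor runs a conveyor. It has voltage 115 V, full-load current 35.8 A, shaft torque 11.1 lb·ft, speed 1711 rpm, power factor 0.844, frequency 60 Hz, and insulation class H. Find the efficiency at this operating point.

τ = 11.1 lb·ft × 1.356 = 15.05 N·m
ω = 2π × 1711/60 = 179.2 rad/s; P_out = τω = 15.05 × 179.2 = 2697 W
P_in = V·I·cosφ = 115 × 35.8 × 0.844 = 3475 W
η = P_out / P_in = 2697 / 3475 = 0.776 = 77.6%

77.6 %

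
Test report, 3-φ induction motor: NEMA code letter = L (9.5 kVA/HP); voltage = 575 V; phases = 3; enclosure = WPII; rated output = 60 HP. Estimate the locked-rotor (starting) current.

572 A

S_LR = 9.5 × 60 = 570 kVA
I_LR = S_LR/(√3·V_L) = 570000/(1.732×575) = 572 A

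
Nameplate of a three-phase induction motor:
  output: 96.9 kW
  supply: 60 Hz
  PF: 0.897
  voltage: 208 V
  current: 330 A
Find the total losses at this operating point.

P_in = √3·V·I·cosφ = 1.732×208×330×0.897 = 106639 W
P_out = 96900 W
Losses = P_in − P_out = 106639 − 96900 = 9739 W

9740 W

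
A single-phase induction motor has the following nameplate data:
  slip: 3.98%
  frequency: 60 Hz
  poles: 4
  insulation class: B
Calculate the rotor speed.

1728 rpm

n_s = 120f/p = 120×60/4 = 1800 rpm
n = n_s(1 − s) = 1800 × (1 − 0.0398) = 1728 rpm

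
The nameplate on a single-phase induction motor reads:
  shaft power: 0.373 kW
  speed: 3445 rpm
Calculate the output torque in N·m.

ω = 2π × 3445/60 = 360.8 rad/s
τ = P/ω = 373/360.8 = 1.03 N·m

1.03 N·m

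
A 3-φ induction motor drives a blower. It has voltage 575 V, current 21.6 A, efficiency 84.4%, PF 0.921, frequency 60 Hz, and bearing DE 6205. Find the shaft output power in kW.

16.7 kW

P_in = √3·V·I·cosφ = 1.732 × 575 × 21.6 × 0.921 = 19812 W
P_out = η·P_in = 0.844 × 19812 = 16721 W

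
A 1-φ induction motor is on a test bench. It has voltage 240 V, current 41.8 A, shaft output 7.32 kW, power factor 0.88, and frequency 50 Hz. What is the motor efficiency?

82.9 %

P_out = 7.32 kW = 7320 W
P_in = V·I·cosφ = 240 × 41.8 × 0.88 = 8828 W
η = P_out / P_in = 7320 / 8828 = 0.829 = 82.9%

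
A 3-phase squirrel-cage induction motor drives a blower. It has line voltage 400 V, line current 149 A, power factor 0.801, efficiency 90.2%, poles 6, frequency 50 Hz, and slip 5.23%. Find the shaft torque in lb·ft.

554 lb·ft

P_in = √3·V·I·cosφ = 1.732 × 400 × 149 × 0.801 = 82685 W
P_out = η·P_in = 0.902 × 82685 = 74582 W
n_s = 120×50/6 = 1000 rpm; n = 1000×(1−0.0523) = 948 rpm
ω = 2π×948/60 = 99.27 rad/s
τ = P_out/ω = 74582/99.27 = 751.3 N·m
In lb·ft: 751.3/1.356 = 554 lb·ft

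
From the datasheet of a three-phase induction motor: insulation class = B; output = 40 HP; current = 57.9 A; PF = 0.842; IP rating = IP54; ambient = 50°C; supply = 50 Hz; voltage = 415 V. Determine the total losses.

P_in = √3·V·I·cosφ = 1.732×415×57.9×0.842 = 35042 W
P_out = 40×746 = 29840 W
Losses = P_in − P_out = 35042 − 29840 = 5202 W

5200 W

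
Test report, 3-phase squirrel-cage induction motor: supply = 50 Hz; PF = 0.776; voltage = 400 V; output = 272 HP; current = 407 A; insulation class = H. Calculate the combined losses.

P_in = √3·V·I·cosφ = 1.732×400×407×0.776 = 218808 W
P_out = 272×746 = 202912 W
Losses = P_in − P_out = 218808 − 202912 = 15896 W

15.9 kW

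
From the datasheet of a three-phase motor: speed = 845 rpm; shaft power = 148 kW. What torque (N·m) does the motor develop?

ω = 2π × 845/60 = 88.49 rad/s
τ = P/ω = 148000/88.49 = 1670 N·m

1670 N·m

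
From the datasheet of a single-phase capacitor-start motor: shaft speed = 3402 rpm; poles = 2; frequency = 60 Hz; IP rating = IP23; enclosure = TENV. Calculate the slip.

5.50 %

n_s = 120f/p = 120×60/2 = 3600 rpm
s = (n_s − n)/n_s = (3600 − 3402)/3600 = 0.0550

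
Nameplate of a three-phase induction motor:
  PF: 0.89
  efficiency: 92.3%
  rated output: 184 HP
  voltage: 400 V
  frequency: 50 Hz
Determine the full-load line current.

241 A

P_out = 184 × 746 = 137264 W
P_in = P_out / η = 137264 / 0.923 = 148715 W
I_L = P_in / (√3·V_L·cosφ) = 148715 / (1.732 × 400 × 0.89) = 241 A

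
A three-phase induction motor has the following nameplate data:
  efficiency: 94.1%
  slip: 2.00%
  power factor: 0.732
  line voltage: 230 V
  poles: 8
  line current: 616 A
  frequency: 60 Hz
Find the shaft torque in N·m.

P_in = √3·V·I·cosφ = 1.732 × 230 × 616 × 0.732 = 179625 W
P_out = η·P_in = 0.941 × 179625 = 169027 W
n_s = 120×60/8 = 900 rpm; n = 900×(1−0.02) = 882 rpm
ω = 2π×882/60 = 92.36 rad/s
τ = P_out/ω = 169027/92.36 = 1830 N·m

1830 N·m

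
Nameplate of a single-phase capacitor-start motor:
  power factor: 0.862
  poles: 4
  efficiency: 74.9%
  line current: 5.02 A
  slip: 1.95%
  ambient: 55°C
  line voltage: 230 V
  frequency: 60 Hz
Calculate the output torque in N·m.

4.03 N·m

P_in = V·I·cosφ = 230 × 5.02 × 0.862 = 995 W
P_out = η·P_in = 0.749 × 995 = 745 W
n_s = 120×60/4 = 1800 rpm; n = 1800×(1−0.0195) = 1765 rpm
ω = 2π×1765/60 = 184.8 rad/s
τ = P_out/ω = 745/184.8 = 4.03 N·m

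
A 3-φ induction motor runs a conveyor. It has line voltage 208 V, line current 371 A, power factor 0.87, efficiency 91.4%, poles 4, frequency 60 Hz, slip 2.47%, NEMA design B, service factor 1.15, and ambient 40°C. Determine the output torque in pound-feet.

426 lb·ft

P_in = √3·V·I·cosφ = 1.732 × 208 × 371 × 0.87 = 116280 W
P_out = η·P_in = 0.914 × 116280 = 106280 W
n_s = 120×60/4 = 1800 rpm; n = 1800×(1−0.0247) = 1756 rpm
ω = 2π×1756/60 = 183.9 rad/s
τ = P_out/ω = 106280/183.9 = 577.9 N·m
In lb·ft: 577.9/1.356 = 426 lb·ft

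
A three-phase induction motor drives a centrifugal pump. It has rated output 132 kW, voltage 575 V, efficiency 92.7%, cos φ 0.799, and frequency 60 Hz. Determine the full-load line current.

P_out = 132 kW = 132000 W
P_in = P_out / η = 132000 / 0.927 = 142395 W
I_L = P_in / (√3·V_L·cosφ) = 142395 / (1.732 × 575 × 0.799) = 179 A

179 A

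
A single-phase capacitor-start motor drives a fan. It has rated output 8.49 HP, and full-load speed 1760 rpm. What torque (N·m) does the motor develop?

34.4 N·m

P_out = 8.49 × 746 = 6334 W
ω = 2π × 1760/60 = 184.3 rad/s
τ = P_out/ω = 6334/184.3 = 34.4 N·m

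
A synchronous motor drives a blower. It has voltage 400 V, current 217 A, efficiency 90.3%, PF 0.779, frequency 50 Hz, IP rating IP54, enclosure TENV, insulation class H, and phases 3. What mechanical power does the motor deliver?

106 kW

P_in = √3·V·I·cosφ = 1.732 × 400 × 217 × 0.779 = 117113 W
P_out = η·P_in = 0.903 × 117113 = 105753 W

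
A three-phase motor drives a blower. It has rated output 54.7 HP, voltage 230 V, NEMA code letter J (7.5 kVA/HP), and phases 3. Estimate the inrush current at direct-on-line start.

1030 A

S_LR = 7.5 × 54.7 = 410.25 kVA
I_LR = S_LR/(√3·V_L) = 410250/(1.732×230) = 1030 A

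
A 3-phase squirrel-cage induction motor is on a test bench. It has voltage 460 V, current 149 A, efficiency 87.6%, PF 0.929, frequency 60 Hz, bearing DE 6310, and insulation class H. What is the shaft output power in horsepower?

130 HP

P_in = √3·V·I·cosφ = 1.732 × 460 × 149 × 0.929 = 110283 W
P_out = η·P_in = 0.876 × 110283 = 96608 W
= 96608/746 = 130 HP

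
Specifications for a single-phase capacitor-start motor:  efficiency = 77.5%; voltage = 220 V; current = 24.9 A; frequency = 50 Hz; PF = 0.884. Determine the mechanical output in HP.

P_in = V·I·cosφ = 220 × 24.9 × 0.884 = 4843 W
P_out = η·P_in = 0.775 × 4843 = 3753 W
= 3753/746 = 5.03 HP

5.03 HP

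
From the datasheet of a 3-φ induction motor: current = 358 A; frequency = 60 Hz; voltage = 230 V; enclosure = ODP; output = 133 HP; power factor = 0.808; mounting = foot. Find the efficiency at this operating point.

86.1 %

P_out = 133 × 746 = 99218 W
P_in = √3·V_L·I_L·cosφ = 1.732 × 230 × 358 × 0.808 = 115231 W
η = P_out / P_in = 99218 / 115231 = 0.861 = 86.1%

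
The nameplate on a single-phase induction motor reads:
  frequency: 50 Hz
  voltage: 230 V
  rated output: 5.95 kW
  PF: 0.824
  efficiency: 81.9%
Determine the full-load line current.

38.3 A

P_out = 5.95 kW = 5950 W
P_in = P_out / η = 5950 / 0.819 = 7265 W
I = P_in / (V·cosφ) = 7265 / (230 × 0.824) = 38.3 A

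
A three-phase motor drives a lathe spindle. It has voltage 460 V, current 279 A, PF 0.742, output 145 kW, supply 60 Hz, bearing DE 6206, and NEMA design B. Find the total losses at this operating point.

19.9 kW

P_in = √3·V·I·cosφ = 1.732×460×279×0.742 = 164935 W
P_out = 145000 W
Losses = P_in − P_out = 164935 − 145000 = 19935 W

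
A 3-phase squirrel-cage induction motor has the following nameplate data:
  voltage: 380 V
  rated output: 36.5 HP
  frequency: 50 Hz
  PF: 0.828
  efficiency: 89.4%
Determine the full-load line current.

55.9 A

P_out = 36.5 × 746 = 27229 W
P_in = P_out / η = 27229 / 0.894 = 30457 W
I_L = P_in / (√3·V_L·cosφ) = 30457 / (1.732 × 380 × 0.828) = 55.9 A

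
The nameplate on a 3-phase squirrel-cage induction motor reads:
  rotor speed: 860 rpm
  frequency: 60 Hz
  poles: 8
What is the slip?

4.44 %

n_s = 120f/p = 120×60/8 = 900 rpm
s = (n_s − n)/n_s = (900 − 860)/900 = 0.0444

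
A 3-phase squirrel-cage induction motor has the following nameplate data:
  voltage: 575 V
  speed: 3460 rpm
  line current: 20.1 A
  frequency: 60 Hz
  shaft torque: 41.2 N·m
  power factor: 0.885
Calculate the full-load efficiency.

ω = 2π × 3460/60 = 362.3 rad/s; P_out = τω = 41.2 × 362.3 = 14927 W
P_in = √3·V_L·I_L·cosφ = 1.732 × 575 × 20.1 × 0.885 = 17716 W
η = P_out / P_in = 14927 / 17716 = 0.843 = 84.3%

84.3 %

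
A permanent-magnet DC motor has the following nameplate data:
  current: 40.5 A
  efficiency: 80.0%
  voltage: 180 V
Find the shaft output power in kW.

5.83 kW

P_in = V·I = 180 × 40.5 = 7290 W
P_out = η·P_in = 0.8 × 7290 = 5832 W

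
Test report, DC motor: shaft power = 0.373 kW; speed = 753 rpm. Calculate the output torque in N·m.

4.73 N·m

ω = 2π × 753/60 = 78.85 rad/s
τ = P/ω = 373/78.85 = 4.73 N·m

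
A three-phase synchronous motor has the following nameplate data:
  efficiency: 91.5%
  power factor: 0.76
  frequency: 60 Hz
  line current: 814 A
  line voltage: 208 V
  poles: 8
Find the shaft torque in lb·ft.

1600 lb·ft

P_in = √3·V·I·cosφ = 1.732 × 208 × 814 × 0.76 = 222869 W
P_out = η·P_in = 0.915 × 222869 = 203925 W
n = n_s = 120×60/8 = 900 rpm (synchronous)
ω = 2π×900/60 = 94.25 rad/s
τ = P_out/ω = 203925/94.25 = 2164 N·m
In lb·ft: 2164/1.356 = 1600 lb·ft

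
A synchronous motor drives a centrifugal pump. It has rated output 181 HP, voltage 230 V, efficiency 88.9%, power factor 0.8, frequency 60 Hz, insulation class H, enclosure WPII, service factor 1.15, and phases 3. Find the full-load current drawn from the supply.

477 A

P_out = 181 × 746 = 135026 W
P_in = P_out / η = 135026 / 0.889 = 151885 W
I_L = P_in / (√3·V_L·cosφ) = 151885 / (1.732 × 230 × 0.8) = 477 A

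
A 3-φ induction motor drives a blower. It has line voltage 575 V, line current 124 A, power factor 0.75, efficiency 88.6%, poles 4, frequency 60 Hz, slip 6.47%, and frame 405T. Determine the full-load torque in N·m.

P_in = √3·V·I·cosφ = 1.732 × 575 × 124 × 0.75 = 92619 W
P_out = η·P_in = 0.886 × 92619 = 82060 W
n_s = 120×60/4 = 1800 rpm; n = 1800×(1−0.0647) = 1684 rpm
ω = 2π×1684/60 = 176.3 rad/s
τ = P_out/ω = 82060/176.3 = 465 N·m

465 N·m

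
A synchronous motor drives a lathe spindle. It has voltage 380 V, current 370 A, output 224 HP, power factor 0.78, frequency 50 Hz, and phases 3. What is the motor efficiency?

88.0 %

P_out = 224 × 746 = 167104 W
P_in = √3·V_L·I_L·cosφ = 1.732 × 380 × 370 × 0.78 = 189945 W
η = P_out / P_in = 167104 / 189945 = 0.880 = 88.0%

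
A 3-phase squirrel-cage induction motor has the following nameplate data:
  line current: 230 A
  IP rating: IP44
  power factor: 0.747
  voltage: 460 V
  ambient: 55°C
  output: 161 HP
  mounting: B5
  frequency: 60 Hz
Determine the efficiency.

87.7 %

P_out = 161 × 746 = 120106 W
P_in = √3·V_L·I_L·cosφ = 1.732 × 460 × 230 × 0.747 = 136884 W
η = P_out / P_in = 120106 / 136884 = 0.877 = 87.7%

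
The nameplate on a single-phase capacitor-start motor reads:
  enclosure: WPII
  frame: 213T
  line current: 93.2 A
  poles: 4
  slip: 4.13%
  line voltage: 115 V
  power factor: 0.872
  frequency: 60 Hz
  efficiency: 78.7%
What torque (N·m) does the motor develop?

P_in = V·I·cosφ = 115 × 93.2 × 0.872 = 9346 W
P_out = η·P_in = 0.787 × 9346 = 7355 W
n_s = 120×60/4 = 1800 rpm; n = 1800×(1−0.0413) = 1726 rpm
ω = 2π×1726/60 = 180.7 rad/s
τ = P_out/ω = 7355/180.7 = 40.7 N·m

40.7 N·m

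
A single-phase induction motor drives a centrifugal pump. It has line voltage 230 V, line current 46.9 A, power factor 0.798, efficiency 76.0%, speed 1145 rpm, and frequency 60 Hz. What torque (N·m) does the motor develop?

54.6 N·m

P_in = V·I·cosφ = 230 × 46.9 × 0.798 = 8608 W
P_out = η·P_in = 0.76 × 8608 = 6542 W
n = 1145 rpm
ω = 2π×1145/60 = 119.9 rad/s
τ = P_out/ω = 6542/119.9 = 54.6 N·m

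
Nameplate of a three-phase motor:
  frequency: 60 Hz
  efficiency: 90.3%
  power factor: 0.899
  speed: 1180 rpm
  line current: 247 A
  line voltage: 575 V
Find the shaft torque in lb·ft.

P_in = √3·V·I·cosφ = 1.732 × 575 × 247 × 0.899 = 221143 W
P_out = η·P_in = 0.903 × 221143 = 199692 W
n = 1180 rpm
ω = 2π×1180/60 = 123.6 rad/s
τ = P_out/ω = 199692/123.6 = 1616 N·m
In lb·ft: 1616/1.356 = 1190 lb·ft

1190 lb·ft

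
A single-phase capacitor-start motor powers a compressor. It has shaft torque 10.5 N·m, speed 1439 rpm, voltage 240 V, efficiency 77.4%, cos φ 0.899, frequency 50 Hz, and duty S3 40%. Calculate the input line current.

ω = 2π×1439/60 = 150.7 rad/s; P_out = τω = 10.5 × 150.7 = 1582 W
P_in = P_out / η = 1582 / 0.774 = 2044 W
I = P_in / (V·cosφ) = 2044 / (240 × 0.899) = 9.47 A

9.47 A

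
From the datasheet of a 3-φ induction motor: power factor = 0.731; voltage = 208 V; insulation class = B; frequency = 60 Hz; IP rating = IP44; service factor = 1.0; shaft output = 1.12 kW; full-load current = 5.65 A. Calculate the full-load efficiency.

P_out = 1.12 kW = 1120 W
P_in = √3·V_L·I_L·cosφ = 1.732 × 208 × 5.65 × 0.731 = 1488 W
η = P_out / P_in = 1120 / 1488 = 0.753 = 75.3%

75.3 %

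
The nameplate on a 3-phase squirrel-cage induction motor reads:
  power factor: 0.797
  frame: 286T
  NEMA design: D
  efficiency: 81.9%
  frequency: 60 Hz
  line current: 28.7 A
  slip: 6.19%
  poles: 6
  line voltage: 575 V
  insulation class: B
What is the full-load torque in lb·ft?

117 lb·ft

P_in = √3·V·I·cosφ = 1.732 × 575 × 28.7 × 0.797 = 22780 W
P_out = η·P_in = 0.819 × 22780 = 18657 W
n_s = 120×60/6 = 1200 rpm; n = 1200×(1−0.0619) = 1126 rpm
ω = 2π×1126/60 = 117.9 rad/s
τ = P_out/ω = 18657/117.9 = 158.2 N·m
In lb·ft: 158.2/1.356 = 117 lb·ft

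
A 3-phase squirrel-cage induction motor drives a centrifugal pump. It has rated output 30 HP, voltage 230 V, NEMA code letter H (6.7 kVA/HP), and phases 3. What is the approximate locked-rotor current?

S_LR = 6.7 × 30 = 201 kVA
I_LR = S_LR/(√3·V_L) = 201000/(1.732×230) = 505 A

505 A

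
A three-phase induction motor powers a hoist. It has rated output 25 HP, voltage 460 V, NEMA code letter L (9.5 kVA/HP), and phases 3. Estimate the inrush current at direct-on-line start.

S_LR = 9.5 × 25 = 237.5 kVA
I_LR = S_LR/(√3·V_L) = 237500/(1.732×460) = 298 A

298 A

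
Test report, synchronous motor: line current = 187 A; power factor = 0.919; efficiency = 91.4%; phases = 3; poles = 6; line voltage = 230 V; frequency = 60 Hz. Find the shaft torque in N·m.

498 N·m

P_in = √3·V·I·cosφ = 1.732 × 230 × 187 × 0.919 = 68459 W
P_out = η·P_in = 0.914 × 68459 = 62572 W
n = n_s = 120×60/6 = 1200 rpm (synchronous)
ω = 2π×1200/60 = 125.7 rad/s
τ = P_out/ω = 62572/125.7 = 498 N·m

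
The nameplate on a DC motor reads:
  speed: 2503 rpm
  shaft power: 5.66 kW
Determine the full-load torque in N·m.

21.6 N·m

ω = 2π × 2503/60 = 262.1 rad/s
τ = P/ω = 5660/262.1 = 21.6 N·m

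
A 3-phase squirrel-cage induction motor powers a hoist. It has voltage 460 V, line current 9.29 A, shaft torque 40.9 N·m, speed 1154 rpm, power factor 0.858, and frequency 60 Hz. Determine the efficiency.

77.8 %

ω = 2π × 1154/60 = 120.8 rad/s; P_out = τω = 40.9 × 120.8 = 4941 W
P_in = √3·V_L·I_L·cosφ = 1.732 × 460 × 9.29 × 0.858 = 6351 W
η = P_out / P_in = 4941 / 6351 = 0.778 = 77.8%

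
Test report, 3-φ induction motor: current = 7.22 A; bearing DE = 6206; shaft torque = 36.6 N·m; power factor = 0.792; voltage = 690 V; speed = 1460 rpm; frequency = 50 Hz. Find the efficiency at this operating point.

ω = 2π × 1460/60 = 152.9 rad/s; P_out = τω = 36.6 × 152.9 = 5596 W
P_in = √3·V_L·I_L·cosφ = 1.732 × 690 × 7.22 × 0.792 = 6834 W
η = P_out / P_in = 5596 / 6834 = 0.819 = 81.9%

81.9 %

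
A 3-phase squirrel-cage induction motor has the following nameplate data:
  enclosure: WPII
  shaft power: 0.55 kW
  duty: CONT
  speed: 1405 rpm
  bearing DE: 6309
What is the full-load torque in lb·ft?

2.76 lb·ft

ω = 2π × 1405/60 = 147.1 rad/s
τ = P/ω = 550/147.1 = 3.739 N·m
In lb·ft: 3.739/1.356 = 2.76 lb·ft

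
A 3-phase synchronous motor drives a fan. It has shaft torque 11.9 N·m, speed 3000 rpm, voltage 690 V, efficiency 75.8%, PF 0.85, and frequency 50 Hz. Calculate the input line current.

4.86 A

ω = 2π×3000/60 = 314.2 rad/s; P_out = τω = 11.9 × 314.2 = 3739 W
P_in = P_out / η = 3739 / 0.758 = 4933 W
I_L = P_in / (√3·V_L·cosφ) = 4933 / (1.732 × 690 × 0.85) = 4.86 A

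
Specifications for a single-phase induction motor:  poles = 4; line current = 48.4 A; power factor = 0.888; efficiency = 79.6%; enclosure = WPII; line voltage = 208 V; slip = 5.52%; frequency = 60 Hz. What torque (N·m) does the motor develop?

P_in = V·I·cosφ = 208 × 48.4 × 0.888 = 8940 W
P_out = η·P_in = 0.796 × 8940 = 7116 W
n_s = 120×60/4 = 1800 rpm; n = 1800×(1−0.0552) = 1701 rpm
ω = 2π×1701/60 = 178.1 rad/s
τ = P_out/ω = 7116/178.1 = 40 N·m

40 N·m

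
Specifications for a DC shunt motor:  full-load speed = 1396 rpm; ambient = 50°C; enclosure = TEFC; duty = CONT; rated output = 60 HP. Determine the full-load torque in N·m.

P_out = 60 × 746 = 44760 W
ω = 2π × 1396/60 = 146.2 rad/s
τ = P_out/ω = 44760/146.2 = 306 N·m

306 N·m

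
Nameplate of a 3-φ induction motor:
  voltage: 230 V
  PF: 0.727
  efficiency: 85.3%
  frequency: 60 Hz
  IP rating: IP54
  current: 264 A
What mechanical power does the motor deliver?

P_in = √3·V·I·cosφ = 1.732 × 230 × 264 × 0.727 = 76456 W
P_out = η·P_in = 0.853 × 76456 = 65217 W

65.2 kW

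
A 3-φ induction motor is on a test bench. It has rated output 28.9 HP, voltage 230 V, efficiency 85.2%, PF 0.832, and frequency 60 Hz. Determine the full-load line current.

P_out = 28.9 × 746 = 21559 W
P_in = P_out / η = 21559 / 0.852 = 25304 W
I_L = P_in / (√3·V_L·cosφ) = 25304 / (1.732 × 230 × 0.832) = 76.3 A

76.3 A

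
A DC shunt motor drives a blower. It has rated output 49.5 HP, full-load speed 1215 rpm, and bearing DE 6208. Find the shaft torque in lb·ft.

P_out = 49.5 × 746 = 36927 W
ω = 2π × 1215/60 = 127.2 rad/s
τ = P_out/ω = 36927/127.2 = 290.3 N·m
In lb·ft: 290.3/1.356 = 214 lb·ft

214 lb·ft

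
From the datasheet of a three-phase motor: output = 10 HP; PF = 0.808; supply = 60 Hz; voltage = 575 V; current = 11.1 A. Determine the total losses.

P_in = √3·V·I·cosφ = 1.732×575×11.1×0.808 = 8932 W
P_out = 10×746 = 7460 W
Losses = P_in − P_out = 8932 − 7460 = 1472 W

1.47 kW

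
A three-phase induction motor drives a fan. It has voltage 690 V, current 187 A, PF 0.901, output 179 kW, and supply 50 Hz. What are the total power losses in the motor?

P_in = √3·V·I·cosφ = 1.732×690×187×0.901 = 201355 W
P_out = 179000 W
Losses = P_in − P_out = 201355 − 179000 = 22355 W

22.4 kW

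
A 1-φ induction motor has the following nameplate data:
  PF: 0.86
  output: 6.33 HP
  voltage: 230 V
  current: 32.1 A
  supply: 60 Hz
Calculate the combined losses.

1.63 kW

P_in = V·I·cosφ = 230×32.1×0.86 = 6349 W
P_out = 6.33×746 = 4722 W
Losses = P_in − P_out = 6349 − 4722 = 1627 W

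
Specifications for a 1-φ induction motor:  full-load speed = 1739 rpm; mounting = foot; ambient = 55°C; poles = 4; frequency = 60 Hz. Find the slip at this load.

n_s = 120f/p = 120×60/4 = 1800 rpm
s = (n_s − n)/n_s = (1800 − 1739)/1800 = 0.0339

3.39 %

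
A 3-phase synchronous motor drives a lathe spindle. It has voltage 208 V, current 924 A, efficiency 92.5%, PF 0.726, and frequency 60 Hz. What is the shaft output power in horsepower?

300 HP

P_in = √3·V·I·cosφ = 1.732 × 208 × 924 × 0.726 = 241668 W
P_out = η·P_in = 0.925 × 241668 = 223543 W
= 223543/746 = 300 HP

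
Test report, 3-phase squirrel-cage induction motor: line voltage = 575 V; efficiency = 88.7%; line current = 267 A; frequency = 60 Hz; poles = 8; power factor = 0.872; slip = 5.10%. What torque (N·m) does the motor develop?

P_in = √3·V·I·cosφ = 1.732 × 575 × 267 × 0.872 = 231869 W
P_out = η·P_in = 0.887 × 231869 = 205668 W
n_s = 120×60/8 = 900 rpm; n = 900×(1−0.051) = 854 rpm
ω = 2π×854/60 = 89.43 rad/s
τ = P_out/ω = 205668/89.43 = 2300 N·m

2300 N·m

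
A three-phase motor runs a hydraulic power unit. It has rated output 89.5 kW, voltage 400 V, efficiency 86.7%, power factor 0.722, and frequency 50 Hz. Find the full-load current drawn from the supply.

206 A

P_out = 89.5 kW = 89500 W
P_in = P_out / η = 89500 / 0.867 = 103230 W
I_L = P_in / (√3·V_L·cosφ) = 103230 / (1.732 × 400 × 0.722) = 206 A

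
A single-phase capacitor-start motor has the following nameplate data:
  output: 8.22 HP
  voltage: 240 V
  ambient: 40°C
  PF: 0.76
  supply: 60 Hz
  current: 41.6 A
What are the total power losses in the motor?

1.46 kW

P_in = V·I·cosφ = 240×41.6×0.76 = 7588 W
P_out = 8.22×746 = 6132 W
Losses = P_in − P_out = 7588 − 6132 = 1456 W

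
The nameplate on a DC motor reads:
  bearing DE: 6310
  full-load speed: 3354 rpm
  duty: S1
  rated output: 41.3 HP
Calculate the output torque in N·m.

P_out = 41.3 × 746 = 30810 W
ω = 2π × 3354/60 = 351.2 rad/s
τ = P_out/ω = 30810/351.2 = 87.7 N·m

87.7 N·m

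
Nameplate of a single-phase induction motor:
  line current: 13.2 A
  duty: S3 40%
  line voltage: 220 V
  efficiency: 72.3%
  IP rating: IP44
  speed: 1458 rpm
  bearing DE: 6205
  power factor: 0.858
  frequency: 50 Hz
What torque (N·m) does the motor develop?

11.8 N·m

P_in = V·I·cosφ = 220 × 13.2 × 0.858 = 2492 W
P_out = η·P_in = 0.723 × 2492 = 1802 W
n = 1458 rpm
ω = 2π×1458/60 = 152.7 rad/s
τ = P_out/ω = 1802/152.7 = 11.8 N·m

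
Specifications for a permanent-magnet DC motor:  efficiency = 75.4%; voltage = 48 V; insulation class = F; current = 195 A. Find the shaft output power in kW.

7.06 kW

P_in = V·I = 48 × 195 = 9360 W
P_out = η·P_in = 0.754 × 9360 = 7057 W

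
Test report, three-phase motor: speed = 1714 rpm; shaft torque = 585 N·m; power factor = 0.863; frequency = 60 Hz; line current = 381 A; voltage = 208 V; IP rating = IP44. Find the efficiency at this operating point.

ω = 2π × 1714/60 = 179.5 rad/s; P_out = τω = 585 × 179.5 = 105008 W
P_in = √3·V_L·I_L·cosφ = 1.732 × 208 × 381 × 0.863 = 118453 W
η = P_out / P_in = 105008 / 118453 = 0.886 = 88.6%

88.6 %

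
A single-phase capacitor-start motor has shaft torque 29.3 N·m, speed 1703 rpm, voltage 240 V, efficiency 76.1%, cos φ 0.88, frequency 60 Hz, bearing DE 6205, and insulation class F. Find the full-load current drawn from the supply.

ω = 2π×1703/60 = 178.3 rad/s; P_out = τω = 29.3 × 178.3 = 5224 W
P_in = P_out / η = 5224 / 0.761 = 6865 W
I = P_in / (V·cosφ) = 6865 / (240 × 0.88) = 32.5 A

32.5 A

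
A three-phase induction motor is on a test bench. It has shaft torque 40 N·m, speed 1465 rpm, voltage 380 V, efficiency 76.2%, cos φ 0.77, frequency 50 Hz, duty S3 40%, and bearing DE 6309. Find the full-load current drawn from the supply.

ω = 2π×1465/60 = 153.4 rad/s; P_out = τω = 40 × 153.4 = 6136 W
P_in = P_out / η = 6136 / 0.762 = 8052 W
I_L = P_in / (√3·V_L·cosφ) = 8052 / (1.732 × 380 × 0.77) = 15.9 A

15.9 A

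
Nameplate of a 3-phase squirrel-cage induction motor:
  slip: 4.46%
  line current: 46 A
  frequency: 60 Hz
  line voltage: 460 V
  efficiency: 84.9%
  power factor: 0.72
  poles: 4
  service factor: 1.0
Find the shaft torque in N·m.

P_in = √3·V·I·cosφ = 1.732 × 460 × 46 × 0.72 = 26387 W
P_out = η·P_in = 0.849 × 26387 = 22403 W
n_s = 120×60/4 = 1800 rpm; n = 1800×(1−0.0446) = 1720 rpm
ω = 2π×1720/60 = 180.1 rad/s
τ = P_out/ω = 22403/180.1 = 124 N·m

124 N·m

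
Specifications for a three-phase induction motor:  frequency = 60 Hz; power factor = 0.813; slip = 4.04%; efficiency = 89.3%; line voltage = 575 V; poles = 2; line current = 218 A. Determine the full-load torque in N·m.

P_in = √3·V·I·cosφ = 1.732 × 575 × 218 × 0.813 = 176507 W
P_out = η·P_in = 0.893 × 176507 = 157621 W
n_s = 120×60/2 = 3600 rpm; n = 3600×(1−0.0404) = 3455 rpm
ω = 2π×3455/60 = 361.8 rad/s
τ = P_out/ω = 157621/361.8 = 436 N·m

436 N·m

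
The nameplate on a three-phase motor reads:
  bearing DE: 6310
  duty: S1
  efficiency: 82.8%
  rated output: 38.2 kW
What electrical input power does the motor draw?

46.1 kW

P_out = 38200 W
P_in = P_out/η = 38200/0.828 = 46135 W = 46.1 kW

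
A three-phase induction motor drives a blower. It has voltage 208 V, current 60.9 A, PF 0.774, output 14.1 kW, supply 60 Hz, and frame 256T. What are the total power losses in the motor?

2.88 kW

P_in = √3·V·I·cosφ = 1.732×208×60.9×0.774 = 16981 W
P_out = 14100 W
Losses = P_in − P_out = 16981 − 14100 = 2881 W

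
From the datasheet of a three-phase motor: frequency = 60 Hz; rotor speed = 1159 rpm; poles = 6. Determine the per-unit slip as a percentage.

n_s = 120f/p = 120×60/6 = 1200 rpm
s = (n_s − n)/n_s = (1200 − 1159)/1200 = 0.0342

3.42 %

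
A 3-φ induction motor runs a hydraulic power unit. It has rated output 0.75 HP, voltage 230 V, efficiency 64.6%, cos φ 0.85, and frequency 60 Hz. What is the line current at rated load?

P_out = 0.75 × 746 = 560 W
P_in = P_out / η = 560 / 0.646 = 867 W
I_L = P_in / (√3·V_L·cosφ) = 867 / (1.732 × 230 × 0.85) = 2.56 A

2.56 A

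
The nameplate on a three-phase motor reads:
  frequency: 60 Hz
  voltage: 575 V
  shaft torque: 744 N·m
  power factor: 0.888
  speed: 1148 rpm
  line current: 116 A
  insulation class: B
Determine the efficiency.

87.2 %

ω = 2π × 1148/60 = 120.2 rad/s; P_out = τω = 744 × 120.2 = 89429 W
P_in = √3·V_L·I_L·cosφ = 1.732 × 575 × 116 × 0.888 = 102586 W
η = P_out / P_in = 89429 / 102586 = 0.872 = 87.2%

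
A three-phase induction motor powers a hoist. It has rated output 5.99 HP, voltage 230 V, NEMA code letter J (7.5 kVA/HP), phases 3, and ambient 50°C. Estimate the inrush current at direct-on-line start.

113 A

S_LR = 7.5 × 5.99 = 44.925 kVA
I_LR = S_LR/(√3·V_L) = 44925/(1.732×230) = 113 A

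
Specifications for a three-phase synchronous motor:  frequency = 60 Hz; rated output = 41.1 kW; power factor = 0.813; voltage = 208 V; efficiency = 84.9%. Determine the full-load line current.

165 A

P_out = 41.1 kW = 41100 W
P_in = P_out / η = 41100 / 0.849 = 48410 W
I_L = P_in / (√3·V_L·cosφ) = 48410 / (1.732 × 208 × 0.813) = 165 A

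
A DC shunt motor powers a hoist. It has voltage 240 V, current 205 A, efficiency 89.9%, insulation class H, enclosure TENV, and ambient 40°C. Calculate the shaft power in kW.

P_in = V·I = 240 × 205 = 49200 W
P_out = η·P_in = 0.899 × 49200 = 44231 W

44.2 kW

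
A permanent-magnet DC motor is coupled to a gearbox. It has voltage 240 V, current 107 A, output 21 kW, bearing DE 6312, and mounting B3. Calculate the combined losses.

4680 W

P_in = V·I = 240×107 = 25680 W
P_out = 21000 W
Losses = P_in − P_out = 25680 − 21000 = 4680 W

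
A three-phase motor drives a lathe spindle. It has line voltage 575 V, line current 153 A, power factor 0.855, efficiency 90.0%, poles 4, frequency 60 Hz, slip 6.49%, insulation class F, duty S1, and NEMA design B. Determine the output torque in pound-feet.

491 lb·ft

P_in = √3·V·I·cosφ = 1.732 × 575 × 153 × 0.855 = 130279 W
P_out = η·P_in = 0.9 × 130279 = 117251 W
n_s = 120×60/4 = 1800 rpm; n = 1800×(1−0.0649) = 1683 rpm
ω = 2π×1683/60 = 176.2 rad/s
τ = P_out/ω = 117251/176.2 = 665.4 N·m
In lb·ft: 665.4/1.356 = 491 lb·ft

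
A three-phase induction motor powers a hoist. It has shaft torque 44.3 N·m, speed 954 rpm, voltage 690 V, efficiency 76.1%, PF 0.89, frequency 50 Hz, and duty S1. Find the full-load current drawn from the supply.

5.47 A

ω = 2π×954/60 = 99.9 rad/s; P_out = τω = 44.3 × 99.9 = 4426 W
P_in = P_out / η = 4426 / 0.761 = 5816 W
I_L = P_in / (√3·V_L·cosφ) = 5816 / (1.732 × 690 × 0.89) = 5.47 A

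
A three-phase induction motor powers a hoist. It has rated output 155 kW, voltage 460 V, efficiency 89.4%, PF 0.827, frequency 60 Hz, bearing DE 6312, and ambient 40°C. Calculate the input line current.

P_out = 155 kW = 155000 W
P_in = P_out / η = 155000 / 0.894 = 173378 W
I_L = P_in / (√3·V_L·cosφ) = 173378 / (1.732 × 460 × 0.827) = 263 A

263 A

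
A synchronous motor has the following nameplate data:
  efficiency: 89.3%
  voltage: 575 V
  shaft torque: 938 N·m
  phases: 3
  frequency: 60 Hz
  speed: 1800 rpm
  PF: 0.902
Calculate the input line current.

ω = 2π×1800/60 = 188.5 rad/s; P_out = τω = 938 × 188.5 = 176813 W
P_in = P_out / η = 176813 / 0.893 = 197999 W
I_L = P_in / (√3·V_L·cosφ) = 197999 / (1.732 × 575 × 0.902) = 220 A

220 A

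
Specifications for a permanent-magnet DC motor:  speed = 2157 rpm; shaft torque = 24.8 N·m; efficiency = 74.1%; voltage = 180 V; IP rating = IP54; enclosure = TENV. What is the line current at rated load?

42 A

ω = 2π×2157/60 = 225.9 rad/s; P_out = τω = 24.8 × 225.9 = 5602 W
P_in = P_out / η = 5602 / 0.741 = 7560 W
I = P_in / V = 7560 / 180 = 42 A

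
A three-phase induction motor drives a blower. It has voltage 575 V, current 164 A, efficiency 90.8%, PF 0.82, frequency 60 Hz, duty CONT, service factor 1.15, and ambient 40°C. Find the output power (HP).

163 HP

P_in = √3·V·I·cosφ = 1.732 × 575 × 164 × 0.82 = 133929 W
P_out = η·P_in = 0.908 × 133929 = 121608 W
= 121608/746 = 163 HP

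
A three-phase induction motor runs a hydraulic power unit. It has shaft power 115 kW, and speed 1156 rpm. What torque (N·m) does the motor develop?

950 N·m

ω = 2π × 1156/60 = 121.1 rad/s
τ = P/ω = 115000/121.1 = 950 N·m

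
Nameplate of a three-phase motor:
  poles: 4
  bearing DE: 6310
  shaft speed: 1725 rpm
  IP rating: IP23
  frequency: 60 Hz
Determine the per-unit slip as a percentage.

n_s = 120f/p = 120×60/4 = 1800 rpm
s = (n_s − n)/n_s = (1800 − 1725)/1800 = 0.0417

4.2 %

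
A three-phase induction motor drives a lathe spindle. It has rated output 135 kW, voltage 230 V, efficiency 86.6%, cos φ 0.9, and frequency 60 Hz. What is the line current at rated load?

435 A

P_out = 135 kW = 135000 W
P_in = P_out / η = 135000 / 0.866 = 155889 W
I_L = P_in / (√3·V_L·cosφ) = 155889 / (1.732 × 230 × 0.9) = 435 A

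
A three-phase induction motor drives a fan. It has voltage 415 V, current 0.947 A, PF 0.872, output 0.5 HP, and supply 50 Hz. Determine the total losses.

P_in = √3·V·I·cosφ = 1.732×415×0.947×0.872 = 594 W
P_out = 0.5×746 = 373 W
Losses = P_in − P_out = 594 − 373 = 221 W

221 W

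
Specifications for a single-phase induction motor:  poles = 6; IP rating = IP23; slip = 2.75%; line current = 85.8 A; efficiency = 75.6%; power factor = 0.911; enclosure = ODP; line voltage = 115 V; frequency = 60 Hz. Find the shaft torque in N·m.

P_in = V·I·cosφ = 115 × 85.8 × 0.911 = 8989 W
P_out = η·P_in = 0.756 × 8989 = 6796 W
n_s = 120×60/6 = 1200 rpm; n = 1200×(1−0.0275) = 1167 rpm
ω = 2π×1167/60 = 122.2 rad/s
τ = P_out/ω = 6796/122.2 = 55.6 N·m

55.6 N·m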